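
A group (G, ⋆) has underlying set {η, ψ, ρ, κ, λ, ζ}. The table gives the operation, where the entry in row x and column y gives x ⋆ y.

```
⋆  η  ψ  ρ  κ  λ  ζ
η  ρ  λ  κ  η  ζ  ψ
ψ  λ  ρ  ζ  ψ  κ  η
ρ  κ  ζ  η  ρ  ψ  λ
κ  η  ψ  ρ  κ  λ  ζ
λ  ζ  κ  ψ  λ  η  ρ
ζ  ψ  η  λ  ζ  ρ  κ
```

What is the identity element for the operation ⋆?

The identity e satisfies e ⋆ x = x for all x, so its row in the table reproduces the column headers.
Row κ reads: η, ψ, ρ, κ, λ, ζ — exactly the header order. So κ is the identity.
(Structurally, G here is isomorphic to the cyclic group Z_6.)

κ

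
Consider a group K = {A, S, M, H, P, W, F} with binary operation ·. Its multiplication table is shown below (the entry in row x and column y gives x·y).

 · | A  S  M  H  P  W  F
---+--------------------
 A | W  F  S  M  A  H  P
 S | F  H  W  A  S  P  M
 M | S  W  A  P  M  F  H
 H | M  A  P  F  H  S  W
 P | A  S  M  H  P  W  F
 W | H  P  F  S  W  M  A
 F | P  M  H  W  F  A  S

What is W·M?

F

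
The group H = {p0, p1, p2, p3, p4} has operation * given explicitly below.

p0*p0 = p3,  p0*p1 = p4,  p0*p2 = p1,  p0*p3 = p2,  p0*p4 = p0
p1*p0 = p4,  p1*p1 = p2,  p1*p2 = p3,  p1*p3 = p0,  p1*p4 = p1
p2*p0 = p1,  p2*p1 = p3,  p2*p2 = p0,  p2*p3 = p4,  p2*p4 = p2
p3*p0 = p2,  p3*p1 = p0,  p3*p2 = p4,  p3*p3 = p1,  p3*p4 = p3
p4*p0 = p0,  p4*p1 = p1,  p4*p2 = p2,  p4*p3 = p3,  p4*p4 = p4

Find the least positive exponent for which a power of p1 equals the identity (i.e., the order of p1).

5

The identity element is p4 (its row matches the header).
p1^1 = p1
p1^2 = p1 * p1 = p2
p1^3 = p2 * p1 = p3
p1^4 = p3 * p1 = p0
p1^5 = p0 * p1 = p4
The first power of p1 equal to the identity is p1^5, so ord(p1) = 5.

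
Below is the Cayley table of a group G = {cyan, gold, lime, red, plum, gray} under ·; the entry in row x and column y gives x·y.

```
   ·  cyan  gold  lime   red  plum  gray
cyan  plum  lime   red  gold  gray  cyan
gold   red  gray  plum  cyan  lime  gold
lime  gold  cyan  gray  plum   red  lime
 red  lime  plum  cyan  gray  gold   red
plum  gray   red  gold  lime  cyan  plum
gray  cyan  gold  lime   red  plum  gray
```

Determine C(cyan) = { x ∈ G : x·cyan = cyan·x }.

Compare row cyan with column cyan entry by entry.
plum·cyan = gray = cyan·plum, so plum commutes with cyan.
gold·cyan = red but cyan·gold = lime, so gold does not.
Collecting the elements that commute with cyan: C(cyan) = {cyan, gray, plum}.

{cyan, gray, plum}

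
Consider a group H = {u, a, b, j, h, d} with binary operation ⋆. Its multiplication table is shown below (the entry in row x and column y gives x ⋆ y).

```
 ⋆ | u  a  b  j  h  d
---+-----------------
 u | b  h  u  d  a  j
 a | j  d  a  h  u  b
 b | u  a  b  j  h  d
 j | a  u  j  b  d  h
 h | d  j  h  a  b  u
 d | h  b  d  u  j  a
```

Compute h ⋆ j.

Read row h, column j: h ⋆ j = a.
(Structurally, H here is isomorphic to the symmetric group S_3.)

a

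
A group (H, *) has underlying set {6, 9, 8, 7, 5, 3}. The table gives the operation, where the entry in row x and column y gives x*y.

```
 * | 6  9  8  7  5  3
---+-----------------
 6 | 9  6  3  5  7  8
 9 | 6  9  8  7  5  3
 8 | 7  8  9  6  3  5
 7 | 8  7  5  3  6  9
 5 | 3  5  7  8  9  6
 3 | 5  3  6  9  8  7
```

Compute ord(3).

The identity element is 9 (its row matches the header).
3^1 = 3
3^2 = 3*3 = 7
3^3 = 7*3 = 9
The first power of 3 equal to the identity is 3^3, so ord(3) = 3.
(Structurally, H here is isomorphic to the symmetric group S_3.)

3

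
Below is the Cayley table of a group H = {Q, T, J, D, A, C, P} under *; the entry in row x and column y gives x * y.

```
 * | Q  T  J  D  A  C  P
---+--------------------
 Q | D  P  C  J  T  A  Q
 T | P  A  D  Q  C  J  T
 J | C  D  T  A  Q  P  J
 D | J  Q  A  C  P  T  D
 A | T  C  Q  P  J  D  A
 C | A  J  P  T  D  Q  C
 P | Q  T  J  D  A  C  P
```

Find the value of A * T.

Read row A, column T: A * T = C.

C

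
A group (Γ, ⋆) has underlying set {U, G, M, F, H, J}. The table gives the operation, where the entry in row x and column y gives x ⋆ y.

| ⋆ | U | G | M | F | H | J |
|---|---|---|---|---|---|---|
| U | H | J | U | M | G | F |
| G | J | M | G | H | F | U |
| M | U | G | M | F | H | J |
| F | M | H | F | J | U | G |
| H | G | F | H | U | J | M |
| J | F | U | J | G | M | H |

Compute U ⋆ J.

Read row U, column J: U ⋆ J = F.
(Structurally, Γ here is isomorphic to the cyclic group Z_6.)

F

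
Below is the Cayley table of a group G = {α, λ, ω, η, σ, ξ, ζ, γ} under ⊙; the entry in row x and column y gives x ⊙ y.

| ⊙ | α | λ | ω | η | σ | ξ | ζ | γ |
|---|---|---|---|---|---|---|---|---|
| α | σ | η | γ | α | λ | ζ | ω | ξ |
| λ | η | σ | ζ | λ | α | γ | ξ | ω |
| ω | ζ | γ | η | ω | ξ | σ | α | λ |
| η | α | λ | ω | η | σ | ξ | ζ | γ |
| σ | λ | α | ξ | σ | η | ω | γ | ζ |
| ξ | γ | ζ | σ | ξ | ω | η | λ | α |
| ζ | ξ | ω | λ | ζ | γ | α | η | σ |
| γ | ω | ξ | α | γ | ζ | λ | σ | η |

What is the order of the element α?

4

The identity element is η (its row matches the header).
α^1 = α
α^2 = α ⊙ α = σ
α^3 = σ ⊙ α = λ
α^4 = λ ⊙ α = η
The first power of α equal to the identity is α^4, so ord(α) = 4.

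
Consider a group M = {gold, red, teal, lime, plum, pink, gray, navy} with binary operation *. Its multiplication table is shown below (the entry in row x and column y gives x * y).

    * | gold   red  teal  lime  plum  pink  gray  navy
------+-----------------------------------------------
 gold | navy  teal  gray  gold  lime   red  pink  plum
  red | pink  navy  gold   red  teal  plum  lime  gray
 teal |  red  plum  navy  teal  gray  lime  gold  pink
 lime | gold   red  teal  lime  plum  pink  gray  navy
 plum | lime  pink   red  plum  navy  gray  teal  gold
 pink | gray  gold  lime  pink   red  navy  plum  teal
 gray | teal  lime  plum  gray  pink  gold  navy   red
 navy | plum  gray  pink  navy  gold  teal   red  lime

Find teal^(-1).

First locate the identity: row lime matches the header, so lime is the identity.
Scan row teal for lime: teal * pink = lime. Hence teal^(-1) = pink.
(Structurally, M here is isomorphic to the quaternion group Q_8.)

pink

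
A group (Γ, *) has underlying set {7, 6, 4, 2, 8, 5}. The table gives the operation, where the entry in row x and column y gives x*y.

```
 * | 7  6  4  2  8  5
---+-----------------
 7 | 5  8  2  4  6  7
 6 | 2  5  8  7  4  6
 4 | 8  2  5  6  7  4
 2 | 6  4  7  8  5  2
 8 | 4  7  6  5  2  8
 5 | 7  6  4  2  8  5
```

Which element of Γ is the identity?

The identity e satisfies e*x = x for all x, so its row in the table reproduces the column headers.
Row 5 reads: 7, 6, 4, 2, 8, 5 — exactly the header order. So 5 is the identity.
(Structurally, Γ here is isomorphic to the symmetric group S_3.)

5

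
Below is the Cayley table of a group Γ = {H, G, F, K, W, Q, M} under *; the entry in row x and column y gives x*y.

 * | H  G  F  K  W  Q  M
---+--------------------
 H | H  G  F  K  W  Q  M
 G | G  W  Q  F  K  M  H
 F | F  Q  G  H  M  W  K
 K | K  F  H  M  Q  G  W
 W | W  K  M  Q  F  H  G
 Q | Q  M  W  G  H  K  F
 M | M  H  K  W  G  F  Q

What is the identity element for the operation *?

The identity e satisfies e*x = x for all x, so its row in the table reproduces the column headers.
Row H reads: H, G, F, K, W, Q, M — exactly the header order. So H is the identity.
(Structurally, Γ here is isomorphic to the cyclic group Z_7.)

H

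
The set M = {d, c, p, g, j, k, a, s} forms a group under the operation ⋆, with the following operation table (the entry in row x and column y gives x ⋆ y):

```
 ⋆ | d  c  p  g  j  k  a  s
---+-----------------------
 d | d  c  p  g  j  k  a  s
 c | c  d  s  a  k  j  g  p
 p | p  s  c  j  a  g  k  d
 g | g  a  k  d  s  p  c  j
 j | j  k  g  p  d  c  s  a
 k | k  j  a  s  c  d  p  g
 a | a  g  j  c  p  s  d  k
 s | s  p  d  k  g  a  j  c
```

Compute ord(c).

2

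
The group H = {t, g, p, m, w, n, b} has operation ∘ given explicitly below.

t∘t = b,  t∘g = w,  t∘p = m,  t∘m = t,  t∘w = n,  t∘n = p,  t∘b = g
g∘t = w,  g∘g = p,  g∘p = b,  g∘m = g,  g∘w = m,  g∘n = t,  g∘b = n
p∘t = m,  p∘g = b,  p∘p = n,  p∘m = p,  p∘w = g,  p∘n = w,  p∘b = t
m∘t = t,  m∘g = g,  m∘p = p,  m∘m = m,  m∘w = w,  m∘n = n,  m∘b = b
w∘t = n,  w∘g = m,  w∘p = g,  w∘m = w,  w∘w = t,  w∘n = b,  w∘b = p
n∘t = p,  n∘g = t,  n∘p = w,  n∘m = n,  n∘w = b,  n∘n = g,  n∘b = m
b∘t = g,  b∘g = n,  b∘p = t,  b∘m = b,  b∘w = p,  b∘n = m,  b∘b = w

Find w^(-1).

g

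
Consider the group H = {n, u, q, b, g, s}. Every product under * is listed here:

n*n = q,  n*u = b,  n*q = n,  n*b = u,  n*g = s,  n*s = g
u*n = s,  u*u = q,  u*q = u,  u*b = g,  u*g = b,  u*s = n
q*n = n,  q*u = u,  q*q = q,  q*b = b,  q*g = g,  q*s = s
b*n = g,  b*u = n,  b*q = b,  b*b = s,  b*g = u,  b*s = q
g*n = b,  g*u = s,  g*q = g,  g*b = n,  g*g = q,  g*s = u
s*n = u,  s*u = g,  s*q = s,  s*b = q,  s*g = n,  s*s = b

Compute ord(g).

2

The identity element is q (its row matches the header).
g^1 = g
g^2 = g * g = q
The first power of g equal to the identity is g^2, so ord(g) = 2.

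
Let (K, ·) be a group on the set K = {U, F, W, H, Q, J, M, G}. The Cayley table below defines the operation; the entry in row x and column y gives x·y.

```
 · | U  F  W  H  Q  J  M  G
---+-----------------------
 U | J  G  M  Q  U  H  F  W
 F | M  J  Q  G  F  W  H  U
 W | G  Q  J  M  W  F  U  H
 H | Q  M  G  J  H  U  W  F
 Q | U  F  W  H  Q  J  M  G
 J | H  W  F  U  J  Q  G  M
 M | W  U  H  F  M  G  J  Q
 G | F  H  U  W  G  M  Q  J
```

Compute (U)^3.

U^1 = U
U^2 = U·U = J
U^3 = J·U = H

H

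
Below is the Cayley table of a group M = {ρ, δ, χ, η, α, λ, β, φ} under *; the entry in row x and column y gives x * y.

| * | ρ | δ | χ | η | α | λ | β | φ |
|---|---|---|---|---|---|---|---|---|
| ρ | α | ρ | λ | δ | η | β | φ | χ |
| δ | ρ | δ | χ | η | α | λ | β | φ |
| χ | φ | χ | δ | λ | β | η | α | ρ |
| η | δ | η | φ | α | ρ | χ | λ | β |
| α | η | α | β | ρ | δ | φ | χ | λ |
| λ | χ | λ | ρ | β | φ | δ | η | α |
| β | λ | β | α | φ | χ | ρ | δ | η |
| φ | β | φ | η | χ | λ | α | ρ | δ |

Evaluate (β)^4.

β^1 = β
β^2 = β * β = δ
β^3 = δ * β = β
β^4 = β * β = δ

δ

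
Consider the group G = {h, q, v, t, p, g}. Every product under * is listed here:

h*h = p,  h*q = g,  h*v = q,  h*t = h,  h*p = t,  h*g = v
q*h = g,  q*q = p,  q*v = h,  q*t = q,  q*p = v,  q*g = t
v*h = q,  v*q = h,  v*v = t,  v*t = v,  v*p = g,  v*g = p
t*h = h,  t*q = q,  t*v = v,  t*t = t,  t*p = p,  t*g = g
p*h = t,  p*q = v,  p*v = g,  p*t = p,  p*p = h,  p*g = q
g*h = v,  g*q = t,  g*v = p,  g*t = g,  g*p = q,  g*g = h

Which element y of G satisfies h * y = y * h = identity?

First locate the identity: row t matches the header, so t is the identity.
Scan row h for t: h * p = t. Hence h^(-1) = p.
(Structurally, G here is isomorphic to the cyclic group Z_6.)

p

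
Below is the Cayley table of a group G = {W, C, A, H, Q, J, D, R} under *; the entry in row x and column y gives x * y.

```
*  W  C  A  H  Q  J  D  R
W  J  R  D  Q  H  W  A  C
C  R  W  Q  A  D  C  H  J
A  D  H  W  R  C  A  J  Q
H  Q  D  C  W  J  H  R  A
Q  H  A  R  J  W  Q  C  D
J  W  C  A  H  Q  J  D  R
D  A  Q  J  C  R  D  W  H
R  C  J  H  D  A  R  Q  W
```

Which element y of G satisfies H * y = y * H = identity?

First locate the identity: row J matches the header, so J is the identity.
Scan row H for J: H * Q = J. Hence H^(-1) = Q.

Q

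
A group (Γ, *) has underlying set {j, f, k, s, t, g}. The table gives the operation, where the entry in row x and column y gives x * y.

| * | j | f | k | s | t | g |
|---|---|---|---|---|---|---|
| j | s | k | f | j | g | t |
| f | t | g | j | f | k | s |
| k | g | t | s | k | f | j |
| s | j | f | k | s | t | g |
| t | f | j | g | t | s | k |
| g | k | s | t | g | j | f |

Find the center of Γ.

{s}

An element z is central iff its row equals its column in the table.
For g: g * t = j ≠ k = t * g, so g ∉ Z.
Checking each element this way leaves Z(Γ) = {s}.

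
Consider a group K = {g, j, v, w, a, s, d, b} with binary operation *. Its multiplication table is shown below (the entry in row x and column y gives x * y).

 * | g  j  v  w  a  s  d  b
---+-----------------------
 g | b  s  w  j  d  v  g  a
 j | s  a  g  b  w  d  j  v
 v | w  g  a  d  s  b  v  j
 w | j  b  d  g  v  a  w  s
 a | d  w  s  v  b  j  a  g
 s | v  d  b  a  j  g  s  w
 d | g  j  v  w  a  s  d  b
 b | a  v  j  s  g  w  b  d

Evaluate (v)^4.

v^1 = v
v^2 = v * v = a
v^3 = a * v = s
v^4 = s * v = b

b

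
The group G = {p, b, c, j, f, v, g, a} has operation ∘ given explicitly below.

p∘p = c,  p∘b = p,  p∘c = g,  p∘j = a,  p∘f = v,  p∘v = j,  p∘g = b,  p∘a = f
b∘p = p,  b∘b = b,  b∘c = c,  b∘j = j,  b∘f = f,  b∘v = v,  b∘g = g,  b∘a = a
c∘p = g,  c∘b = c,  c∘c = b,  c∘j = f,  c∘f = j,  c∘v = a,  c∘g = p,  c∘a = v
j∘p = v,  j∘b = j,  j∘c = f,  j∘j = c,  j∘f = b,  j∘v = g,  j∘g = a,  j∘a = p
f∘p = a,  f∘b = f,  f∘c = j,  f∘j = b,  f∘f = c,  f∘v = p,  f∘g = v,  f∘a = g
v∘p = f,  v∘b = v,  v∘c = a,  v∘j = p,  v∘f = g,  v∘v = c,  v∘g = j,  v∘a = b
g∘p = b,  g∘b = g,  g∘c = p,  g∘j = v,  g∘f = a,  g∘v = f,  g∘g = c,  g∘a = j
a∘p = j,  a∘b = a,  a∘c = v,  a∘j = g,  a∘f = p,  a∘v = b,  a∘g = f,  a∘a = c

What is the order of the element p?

4

The identity element is b (its row matches the header).
p^1 = p
p^2 = p ∘ p = c
p^3 = c ∘ p = g
p^4 = g ∘ p = b
The first power of p equal to the identity is p^4, so ord(p) = 4.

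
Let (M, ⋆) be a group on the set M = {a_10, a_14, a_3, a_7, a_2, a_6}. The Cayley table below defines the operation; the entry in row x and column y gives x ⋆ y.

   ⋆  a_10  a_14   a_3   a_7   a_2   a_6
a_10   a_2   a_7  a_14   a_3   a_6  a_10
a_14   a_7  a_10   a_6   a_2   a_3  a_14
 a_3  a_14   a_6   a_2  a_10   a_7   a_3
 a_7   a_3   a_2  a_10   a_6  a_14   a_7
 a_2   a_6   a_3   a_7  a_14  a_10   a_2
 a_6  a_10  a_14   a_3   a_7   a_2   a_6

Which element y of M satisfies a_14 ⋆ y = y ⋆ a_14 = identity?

a_3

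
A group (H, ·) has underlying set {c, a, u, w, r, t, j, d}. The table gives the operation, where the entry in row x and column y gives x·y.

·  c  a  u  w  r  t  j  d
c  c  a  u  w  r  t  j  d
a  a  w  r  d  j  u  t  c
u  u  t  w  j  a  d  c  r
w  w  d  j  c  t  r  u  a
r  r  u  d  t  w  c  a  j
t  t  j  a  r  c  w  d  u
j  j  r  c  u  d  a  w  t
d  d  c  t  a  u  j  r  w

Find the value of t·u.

a

Read row t, column u: t·u = a.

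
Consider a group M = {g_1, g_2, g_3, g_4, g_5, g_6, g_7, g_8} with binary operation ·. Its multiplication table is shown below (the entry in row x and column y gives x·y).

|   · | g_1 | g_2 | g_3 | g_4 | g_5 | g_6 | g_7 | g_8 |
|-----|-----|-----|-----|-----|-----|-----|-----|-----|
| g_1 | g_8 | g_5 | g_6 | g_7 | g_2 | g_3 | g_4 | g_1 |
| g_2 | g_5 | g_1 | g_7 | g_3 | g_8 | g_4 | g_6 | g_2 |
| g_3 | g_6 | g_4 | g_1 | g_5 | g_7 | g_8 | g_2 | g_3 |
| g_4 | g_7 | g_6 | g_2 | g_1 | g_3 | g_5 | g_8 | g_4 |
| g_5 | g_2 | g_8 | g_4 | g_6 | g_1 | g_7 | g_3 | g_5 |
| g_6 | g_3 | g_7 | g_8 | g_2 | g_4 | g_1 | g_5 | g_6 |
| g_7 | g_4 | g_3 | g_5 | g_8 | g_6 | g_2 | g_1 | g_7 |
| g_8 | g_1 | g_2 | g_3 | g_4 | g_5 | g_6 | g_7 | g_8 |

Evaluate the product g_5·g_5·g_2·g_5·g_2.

g_5

g_5·g_5 = g_1
g_1·g_2 = g_5
g_5·g_5 = g_1
g_1·g_2 = g_5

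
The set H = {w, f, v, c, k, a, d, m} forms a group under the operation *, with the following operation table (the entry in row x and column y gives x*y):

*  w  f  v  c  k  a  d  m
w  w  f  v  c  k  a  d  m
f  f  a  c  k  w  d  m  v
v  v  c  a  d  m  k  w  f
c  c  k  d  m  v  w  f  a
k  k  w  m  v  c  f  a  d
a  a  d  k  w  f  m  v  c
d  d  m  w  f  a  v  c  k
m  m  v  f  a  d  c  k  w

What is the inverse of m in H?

m

First locate the identity: row w matches the header, so w is the identity.
Scan row m for w: m*m = w. Hence m^(-1) = m.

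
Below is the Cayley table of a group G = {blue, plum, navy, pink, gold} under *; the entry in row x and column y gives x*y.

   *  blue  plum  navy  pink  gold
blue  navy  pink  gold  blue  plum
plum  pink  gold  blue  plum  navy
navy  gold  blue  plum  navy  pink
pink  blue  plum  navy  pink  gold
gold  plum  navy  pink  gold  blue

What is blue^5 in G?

pink

blue^1 = blue
blue^2 = blue*blue = navy
blue^3 = navy*blue = gold
blue^4 = gold*blue = plum
blue^5 = plum*blue = pink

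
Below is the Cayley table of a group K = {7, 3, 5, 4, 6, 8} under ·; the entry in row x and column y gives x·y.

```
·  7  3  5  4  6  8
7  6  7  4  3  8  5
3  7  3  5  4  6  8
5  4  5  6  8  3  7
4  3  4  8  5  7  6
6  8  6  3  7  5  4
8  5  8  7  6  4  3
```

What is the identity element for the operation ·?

The identity e satisfies e·x = x for all x, so its row in the table reproduces the column headers.
Row 3 reads: 7, 3, 5, 4, 6, 8 — exactly the header order. So 3 is the identity.
(Structurally, K here is isomorphic to the cyclic group Z_6.)

3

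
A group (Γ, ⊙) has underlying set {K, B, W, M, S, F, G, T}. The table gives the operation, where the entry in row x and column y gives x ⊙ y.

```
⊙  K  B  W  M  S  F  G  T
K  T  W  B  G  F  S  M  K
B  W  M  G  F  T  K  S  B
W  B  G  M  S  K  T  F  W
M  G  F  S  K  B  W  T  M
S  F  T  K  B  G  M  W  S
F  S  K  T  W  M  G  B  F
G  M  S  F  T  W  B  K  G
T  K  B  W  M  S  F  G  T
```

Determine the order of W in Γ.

The identity element is T (its row matches the header).
W^1 = W
W^2 = W ⊙ W = M
W^3 = M ⊙ W = S
W^4 = S ⊙ W = K
W^5 = K ⊙ W = B
W^6 = B ⊙ W = G
W^7 = G ⊙ W = F
W^8 = F ⊙ W = T
The first power of W equal to the identity is W^8, so ord(W) = 8.

8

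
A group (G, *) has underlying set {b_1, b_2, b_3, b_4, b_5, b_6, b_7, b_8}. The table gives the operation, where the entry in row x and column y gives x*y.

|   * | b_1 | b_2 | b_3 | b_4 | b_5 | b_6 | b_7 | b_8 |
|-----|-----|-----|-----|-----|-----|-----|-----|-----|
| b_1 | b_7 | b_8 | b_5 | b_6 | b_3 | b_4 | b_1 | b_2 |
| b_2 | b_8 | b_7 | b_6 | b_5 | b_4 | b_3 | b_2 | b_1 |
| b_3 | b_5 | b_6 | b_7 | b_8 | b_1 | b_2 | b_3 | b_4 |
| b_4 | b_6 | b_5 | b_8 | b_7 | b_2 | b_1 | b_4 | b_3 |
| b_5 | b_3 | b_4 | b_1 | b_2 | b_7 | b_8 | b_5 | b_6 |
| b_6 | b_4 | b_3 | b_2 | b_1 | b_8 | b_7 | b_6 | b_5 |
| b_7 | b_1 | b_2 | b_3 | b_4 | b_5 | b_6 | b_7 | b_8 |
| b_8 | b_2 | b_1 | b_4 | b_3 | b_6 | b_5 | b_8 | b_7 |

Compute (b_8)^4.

b_8^1 = b_8
b_8^2 = b_8*b_8 = b_7
b_8^3 = b_7*b_8 = b_8
b_8^4 = b_8*b_8 = b_7

b_7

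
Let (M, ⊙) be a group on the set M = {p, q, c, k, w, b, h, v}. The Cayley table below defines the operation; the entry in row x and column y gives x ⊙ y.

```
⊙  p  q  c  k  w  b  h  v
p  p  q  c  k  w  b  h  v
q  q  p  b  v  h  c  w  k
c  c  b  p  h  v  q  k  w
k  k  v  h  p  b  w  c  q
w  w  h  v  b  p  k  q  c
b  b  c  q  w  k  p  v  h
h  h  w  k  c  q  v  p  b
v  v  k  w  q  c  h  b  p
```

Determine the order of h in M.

The identity element is p (its row matches the header).
h^1 = h
h^2 = h ⊙ h = p
The first power of h equal to the identity is h^2, so ord(h) = 2.

2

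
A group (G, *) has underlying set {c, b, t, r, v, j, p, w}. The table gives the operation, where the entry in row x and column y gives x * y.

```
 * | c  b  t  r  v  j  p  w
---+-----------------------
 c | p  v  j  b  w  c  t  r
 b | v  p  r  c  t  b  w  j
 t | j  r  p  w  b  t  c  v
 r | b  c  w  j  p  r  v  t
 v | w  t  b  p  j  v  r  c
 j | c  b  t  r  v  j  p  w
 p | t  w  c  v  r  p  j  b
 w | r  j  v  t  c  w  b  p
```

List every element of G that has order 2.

{p, r, v}

Identity is j. Compute the order of each non-identity element by repeated multiplication:
  c: c → p → t → j  (order 4)
  b: b → p → w → j  (order 4)
  t: t → p → c → j  (order 4)
  r: r → j  (order 2)
  v: v → j  (order 2)
  p: p → j  (order 2)
  w: w → p → b → j  (order 4)
Elements of order 2: {p, r, v}.
(Structurally, G here is isomorphic to Z_2 x Z_4.)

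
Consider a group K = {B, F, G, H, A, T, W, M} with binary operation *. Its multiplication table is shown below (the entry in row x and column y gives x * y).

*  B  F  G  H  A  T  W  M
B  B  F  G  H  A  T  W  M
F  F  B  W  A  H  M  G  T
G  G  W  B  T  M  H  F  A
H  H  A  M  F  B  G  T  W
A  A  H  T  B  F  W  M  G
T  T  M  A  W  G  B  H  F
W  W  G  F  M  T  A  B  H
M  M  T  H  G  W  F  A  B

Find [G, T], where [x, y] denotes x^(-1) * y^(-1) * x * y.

Identity is B; from the table G^(-1) = G and T^(-1) = T.
G * T = H
H * G = M
M * T = F

F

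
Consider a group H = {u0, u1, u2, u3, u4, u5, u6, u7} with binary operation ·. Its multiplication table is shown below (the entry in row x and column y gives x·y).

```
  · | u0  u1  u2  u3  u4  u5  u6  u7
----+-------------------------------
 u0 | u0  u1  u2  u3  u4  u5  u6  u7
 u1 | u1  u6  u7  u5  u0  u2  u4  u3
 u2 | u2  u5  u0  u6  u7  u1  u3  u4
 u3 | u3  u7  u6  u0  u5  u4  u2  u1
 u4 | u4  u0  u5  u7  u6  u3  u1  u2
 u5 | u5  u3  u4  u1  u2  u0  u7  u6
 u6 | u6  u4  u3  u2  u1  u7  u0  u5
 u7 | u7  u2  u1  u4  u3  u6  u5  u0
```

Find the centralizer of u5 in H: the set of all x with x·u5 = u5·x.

{u0, u5, u6, u7}

Compare row u5 with column u5 entry by entry.
u6·u5 = u7 = u5·u6, so u6 commutes with u5.
u2·u5 = u1 but u5·u2 = u4, so u2 does not.
Collecting the elements that commute with u5: C(u5) = {u0, u5, u6, u7}.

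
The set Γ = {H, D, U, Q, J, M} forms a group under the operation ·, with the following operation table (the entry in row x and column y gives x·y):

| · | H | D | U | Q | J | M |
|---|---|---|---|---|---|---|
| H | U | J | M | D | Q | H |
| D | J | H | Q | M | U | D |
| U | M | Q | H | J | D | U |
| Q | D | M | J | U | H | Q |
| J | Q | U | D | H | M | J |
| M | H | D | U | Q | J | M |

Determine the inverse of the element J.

First locate the identity: row M matches the header, so M is the identity.
Scan row J for M: J·J = M. Hence J^(-1) = J.

J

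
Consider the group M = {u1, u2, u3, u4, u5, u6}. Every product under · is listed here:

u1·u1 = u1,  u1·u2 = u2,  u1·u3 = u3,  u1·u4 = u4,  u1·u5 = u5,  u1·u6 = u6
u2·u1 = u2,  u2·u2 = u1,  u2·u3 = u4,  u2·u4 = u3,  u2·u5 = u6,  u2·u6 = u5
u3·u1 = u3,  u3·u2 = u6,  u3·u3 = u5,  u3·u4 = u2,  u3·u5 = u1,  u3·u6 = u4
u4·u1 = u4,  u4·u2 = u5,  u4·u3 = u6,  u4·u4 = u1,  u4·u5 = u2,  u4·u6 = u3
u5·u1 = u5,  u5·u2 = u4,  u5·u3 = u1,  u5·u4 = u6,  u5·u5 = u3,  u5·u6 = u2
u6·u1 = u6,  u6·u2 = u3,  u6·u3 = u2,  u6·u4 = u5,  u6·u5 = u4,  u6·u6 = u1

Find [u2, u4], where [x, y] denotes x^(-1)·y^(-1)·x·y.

u5

Identity is u1; from the table u2^(-1) = u2 and u4^(-1) = u4.
u2·u4 = u3
u3·u2 = u6
u6·u4 = u5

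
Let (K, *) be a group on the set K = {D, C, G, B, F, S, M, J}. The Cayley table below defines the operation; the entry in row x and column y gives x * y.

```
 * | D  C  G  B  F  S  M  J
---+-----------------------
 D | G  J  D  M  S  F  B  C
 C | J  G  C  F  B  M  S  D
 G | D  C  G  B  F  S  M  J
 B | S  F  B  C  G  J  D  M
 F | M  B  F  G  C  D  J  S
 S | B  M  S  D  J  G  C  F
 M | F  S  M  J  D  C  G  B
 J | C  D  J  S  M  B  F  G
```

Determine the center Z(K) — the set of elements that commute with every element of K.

An element z is central iff its row equals its column in the table.
For M: M * B = J ≠ D = B * M, so M ∉ Z.
Checking each element this way leaves Z(K) = {C, G}.

{C, G}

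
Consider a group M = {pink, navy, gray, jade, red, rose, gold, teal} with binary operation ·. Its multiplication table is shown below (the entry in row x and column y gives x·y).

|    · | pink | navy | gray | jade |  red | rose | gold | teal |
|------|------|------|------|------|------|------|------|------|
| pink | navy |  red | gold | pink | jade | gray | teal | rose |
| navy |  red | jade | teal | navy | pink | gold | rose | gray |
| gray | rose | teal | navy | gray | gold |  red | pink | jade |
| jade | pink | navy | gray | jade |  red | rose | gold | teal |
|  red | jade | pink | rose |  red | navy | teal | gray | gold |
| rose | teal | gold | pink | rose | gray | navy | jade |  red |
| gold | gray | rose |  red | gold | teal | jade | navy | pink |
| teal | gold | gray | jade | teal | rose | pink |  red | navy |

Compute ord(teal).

4

The identity element is jade (its row matches the header).
teal^1 = teal
teal^2 = teal·teal = navy
teal^3 = navy·teal = gray
teal^4 = gray·teal = jade
The first power of teal equal to the identity is teal^4, so ord(teal) = 4.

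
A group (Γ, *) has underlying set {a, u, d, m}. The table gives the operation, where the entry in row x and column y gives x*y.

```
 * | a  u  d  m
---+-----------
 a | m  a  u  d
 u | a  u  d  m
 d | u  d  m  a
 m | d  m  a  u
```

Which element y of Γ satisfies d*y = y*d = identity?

a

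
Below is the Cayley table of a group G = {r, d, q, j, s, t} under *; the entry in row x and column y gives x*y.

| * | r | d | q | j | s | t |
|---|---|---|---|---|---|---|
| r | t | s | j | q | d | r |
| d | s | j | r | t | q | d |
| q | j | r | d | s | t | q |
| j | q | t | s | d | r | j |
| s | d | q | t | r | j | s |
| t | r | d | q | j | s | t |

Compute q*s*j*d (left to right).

q*s = t
t*j = j
j*d = t
(Structurally, G here is isomorphic to the cyclic group Z_6.)

t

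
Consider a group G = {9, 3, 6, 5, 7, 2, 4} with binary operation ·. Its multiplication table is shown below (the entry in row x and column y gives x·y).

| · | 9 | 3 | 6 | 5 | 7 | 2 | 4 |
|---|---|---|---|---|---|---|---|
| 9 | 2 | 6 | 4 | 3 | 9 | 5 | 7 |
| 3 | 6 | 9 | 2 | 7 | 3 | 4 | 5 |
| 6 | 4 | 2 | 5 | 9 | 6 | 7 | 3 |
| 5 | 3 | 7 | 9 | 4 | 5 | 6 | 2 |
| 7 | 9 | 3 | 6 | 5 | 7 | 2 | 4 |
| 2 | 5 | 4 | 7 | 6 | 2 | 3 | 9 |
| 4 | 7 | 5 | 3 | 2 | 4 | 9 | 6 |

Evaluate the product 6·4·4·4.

6·4 = 3
3·4 = 5
5·4 = 2
(Structurally, G here is isomorphic to the cyclic group Z_7.)

2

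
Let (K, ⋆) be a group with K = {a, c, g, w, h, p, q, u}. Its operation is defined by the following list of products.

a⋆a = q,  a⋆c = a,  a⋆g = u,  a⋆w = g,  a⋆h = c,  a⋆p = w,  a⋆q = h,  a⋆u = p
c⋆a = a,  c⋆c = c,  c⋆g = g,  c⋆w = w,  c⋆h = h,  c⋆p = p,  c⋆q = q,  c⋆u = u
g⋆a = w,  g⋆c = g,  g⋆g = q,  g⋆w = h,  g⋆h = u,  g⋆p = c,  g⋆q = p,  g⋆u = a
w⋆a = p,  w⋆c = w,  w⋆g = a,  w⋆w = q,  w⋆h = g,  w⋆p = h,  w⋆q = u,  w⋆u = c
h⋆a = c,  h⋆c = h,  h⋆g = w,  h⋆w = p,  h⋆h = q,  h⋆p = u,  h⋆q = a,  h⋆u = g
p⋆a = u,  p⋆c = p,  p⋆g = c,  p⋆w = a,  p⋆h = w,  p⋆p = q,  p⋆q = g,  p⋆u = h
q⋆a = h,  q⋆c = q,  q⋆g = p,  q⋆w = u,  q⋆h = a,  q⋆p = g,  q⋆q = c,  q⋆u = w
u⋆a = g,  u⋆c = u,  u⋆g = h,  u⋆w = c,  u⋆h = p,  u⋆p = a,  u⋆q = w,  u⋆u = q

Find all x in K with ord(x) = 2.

Identity is c. Compute the order of each non-identity element by repeated multiplication:
  a: a → q → h → c  (order 4)
  g: g → q → p → c  (order 4)
  w: w → q → u → c  (order 4)
  h: h → q → a → c  (order 4)
  p: p → q → g → c  (order 4)
  q: q → c  (order 2)
  u: u → q → w → c  (order 4)
Elements of order 2: {q}.
(Structurally, K here is isomorphic to the quaternion group Q_8.)

{q}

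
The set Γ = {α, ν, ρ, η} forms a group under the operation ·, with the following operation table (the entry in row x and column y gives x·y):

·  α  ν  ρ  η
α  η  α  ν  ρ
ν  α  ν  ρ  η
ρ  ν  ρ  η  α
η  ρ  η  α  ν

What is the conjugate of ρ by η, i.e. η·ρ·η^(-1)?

ρ

The identity is ν. In row η, the entry ν sits in column η, so η^(-1) = η.
η·ρ = α
α·η = ρ
(Structurally, Γ here is isomorphic to the cyclic group Z_4.)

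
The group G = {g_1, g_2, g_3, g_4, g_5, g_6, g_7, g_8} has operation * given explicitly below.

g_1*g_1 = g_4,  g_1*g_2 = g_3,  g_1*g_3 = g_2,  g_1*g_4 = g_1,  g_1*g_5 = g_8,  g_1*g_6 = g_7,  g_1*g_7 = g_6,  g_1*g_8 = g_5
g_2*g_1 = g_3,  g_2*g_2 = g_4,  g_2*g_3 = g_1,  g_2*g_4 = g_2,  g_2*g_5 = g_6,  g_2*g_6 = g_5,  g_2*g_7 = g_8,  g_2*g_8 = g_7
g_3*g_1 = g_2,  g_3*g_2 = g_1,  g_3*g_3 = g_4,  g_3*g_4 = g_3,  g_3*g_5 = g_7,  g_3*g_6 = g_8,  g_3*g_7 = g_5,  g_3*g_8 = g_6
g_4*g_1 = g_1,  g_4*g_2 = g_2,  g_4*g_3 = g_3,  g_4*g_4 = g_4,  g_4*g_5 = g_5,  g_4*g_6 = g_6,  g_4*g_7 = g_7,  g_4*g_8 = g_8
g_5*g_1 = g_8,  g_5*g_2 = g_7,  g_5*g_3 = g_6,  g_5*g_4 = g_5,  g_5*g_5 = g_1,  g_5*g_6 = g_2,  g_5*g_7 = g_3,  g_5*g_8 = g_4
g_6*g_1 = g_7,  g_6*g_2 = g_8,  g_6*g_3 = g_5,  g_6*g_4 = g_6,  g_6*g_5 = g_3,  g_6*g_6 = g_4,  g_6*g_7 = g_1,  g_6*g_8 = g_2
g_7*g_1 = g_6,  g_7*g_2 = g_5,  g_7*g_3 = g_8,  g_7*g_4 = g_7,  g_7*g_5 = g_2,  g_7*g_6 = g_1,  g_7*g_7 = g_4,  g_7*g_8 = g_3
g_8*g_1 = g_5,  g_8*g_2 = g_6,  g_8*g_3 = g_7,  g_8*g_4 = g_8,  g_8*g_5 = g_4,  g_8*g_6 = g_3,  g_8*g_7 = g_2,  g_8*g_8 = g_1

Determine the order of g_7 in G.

2

The identity element is g_4 (its row matches the header).
g_7^1 = g_7
g_7^2 = g_7*g_7 = g_4
The first power of g_7 equal to the identity is g_7^2, so ord(g_7) = 2.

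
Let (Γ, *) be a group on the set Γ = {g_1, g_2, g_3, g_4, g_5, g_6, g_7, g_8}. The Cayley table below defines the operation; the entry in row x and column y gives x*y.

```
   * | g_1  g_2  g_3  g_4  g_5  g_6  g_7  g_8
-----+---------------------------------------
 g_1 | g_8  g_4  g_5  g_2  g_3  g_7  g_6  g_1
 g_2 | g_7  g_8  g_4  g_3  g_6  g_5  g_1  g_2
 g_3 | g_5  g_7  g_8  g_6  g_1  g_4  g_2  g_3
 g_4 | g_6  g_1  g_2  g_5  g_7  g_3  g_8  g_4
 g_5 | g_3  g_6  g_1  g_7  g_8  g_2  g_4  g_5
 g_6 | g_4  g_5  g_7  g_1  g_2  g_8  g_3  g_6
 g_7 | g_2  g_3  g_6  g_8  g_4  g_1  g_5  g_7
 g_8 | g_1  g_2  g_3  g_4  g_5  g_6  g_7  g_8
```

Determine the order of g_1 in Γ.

The identity element is g_8 (its row matches the header).
g_1^1 = g_1
g_1^2 = g_1*g_1 = g_8
The first power of g_1 equal to the identity is g_1^2, so ord(g_1) = 2.

2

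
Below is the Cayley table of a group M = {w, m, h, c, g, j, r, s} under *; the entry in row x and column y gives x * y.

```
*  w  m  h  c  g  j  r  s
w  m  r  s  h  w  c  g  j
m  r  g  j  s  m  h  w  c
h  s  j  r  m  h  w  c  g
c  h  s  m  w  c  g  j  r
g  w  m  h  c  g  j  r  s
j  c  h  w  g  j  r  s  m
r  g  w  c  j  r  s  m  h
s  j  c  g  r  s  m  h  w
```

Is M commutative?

Yes

Check whether the table is symmetric across its main diagonal.
Every entry (row x, col y) equals the entry (row y, col x), so M is abelian.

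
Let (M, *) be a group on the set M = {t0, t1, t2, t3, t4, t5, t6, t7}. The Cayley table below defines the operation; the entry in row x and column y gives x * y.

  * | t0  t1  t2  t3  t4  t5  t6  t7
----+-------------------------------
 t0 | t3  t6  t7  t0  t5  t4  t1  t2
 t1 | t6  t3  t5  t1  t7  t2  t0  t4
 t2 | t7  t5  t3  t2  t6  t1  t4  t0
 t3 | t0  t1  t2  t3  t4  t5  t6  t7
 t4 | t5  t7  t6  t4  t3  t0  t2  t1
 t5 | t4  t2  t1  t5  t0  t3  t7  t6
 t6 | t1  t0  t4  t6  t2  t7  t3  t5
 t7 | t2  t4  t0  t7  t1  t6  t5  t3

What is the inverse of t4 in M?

t4

First locate the identity: row t3 matches the header, so t3 is the identity.
Scan row t4 for t3: t4 * t4 = t3. Hence t4^(-1) = t4.
(Structurally, M here is isomorphic to the elementary abelian group (Z_2)^3.)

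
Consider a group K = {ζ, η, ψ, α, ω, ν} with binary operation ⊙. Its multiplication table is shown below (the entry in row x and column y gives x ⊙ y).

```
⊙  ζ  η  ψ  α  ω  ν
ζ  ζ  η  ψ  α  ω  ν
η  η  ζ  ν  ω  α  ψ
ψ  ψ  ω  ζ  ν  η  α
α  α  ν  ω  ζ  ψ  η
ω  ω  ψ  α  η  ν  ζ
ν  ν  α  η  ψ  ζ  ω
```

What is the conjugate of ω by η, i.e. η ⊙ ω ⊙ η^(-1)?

The identity is ζ. In row η, the entry ζ sits in column η, so η^(-1) = η.
η ⊙ ω = α
α ⊙ η = ν

ν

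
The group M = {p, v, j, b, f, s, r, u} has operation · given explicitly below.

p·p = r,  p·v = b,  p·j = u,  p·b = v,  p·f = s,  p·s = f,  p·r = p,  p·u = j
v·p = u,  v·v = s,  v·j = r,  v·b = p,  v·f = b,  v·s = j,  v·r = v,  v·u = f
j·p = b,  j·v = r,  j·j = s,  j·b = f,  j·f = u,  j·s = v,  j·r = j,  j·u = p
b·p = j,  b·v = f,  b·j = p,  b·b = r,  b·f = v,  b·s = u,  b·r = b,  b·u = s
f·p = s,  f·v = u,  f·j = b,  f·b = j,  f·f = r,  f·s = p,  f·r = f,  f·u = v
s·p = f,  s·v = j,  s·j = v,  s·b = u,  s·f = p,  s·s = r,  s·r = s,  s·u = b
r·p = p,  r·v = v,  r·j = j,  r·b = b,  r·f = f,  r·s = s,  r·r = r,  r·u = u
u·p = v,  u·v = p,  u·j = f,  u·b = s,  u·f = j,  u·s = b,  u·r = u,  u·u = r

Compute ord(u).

2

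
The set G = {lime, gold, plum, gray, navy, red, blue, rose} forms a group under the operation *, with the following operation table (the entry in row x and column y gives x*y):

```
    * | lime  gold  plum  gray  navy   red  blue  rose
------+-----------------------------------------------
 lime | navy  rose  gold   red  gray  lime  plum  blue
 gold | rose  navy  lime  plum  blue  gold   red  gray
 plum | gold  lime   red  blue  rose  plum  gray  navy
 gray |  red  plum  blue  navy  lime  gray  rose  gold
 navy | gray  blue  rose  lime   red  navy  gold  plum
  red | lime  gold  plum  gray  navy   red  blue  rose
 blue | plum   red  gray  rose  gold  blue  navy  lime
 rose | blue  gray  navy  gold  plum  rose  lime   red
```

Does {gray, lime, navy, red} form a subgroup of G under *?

{gray, lime, navy, red} contains the identity red.
Checking products: every product of two elements of {gray, lime, navy, red} (read from the table) lies in {gray, lime, navy, red}, so the set is closed.
In a finite group, a nonempty closed subset is a subgroup. So {gray, lime, navy, red} ≤ G.
(Structurally, G here is isomorphic to Z_2 x Z_4.)

Yes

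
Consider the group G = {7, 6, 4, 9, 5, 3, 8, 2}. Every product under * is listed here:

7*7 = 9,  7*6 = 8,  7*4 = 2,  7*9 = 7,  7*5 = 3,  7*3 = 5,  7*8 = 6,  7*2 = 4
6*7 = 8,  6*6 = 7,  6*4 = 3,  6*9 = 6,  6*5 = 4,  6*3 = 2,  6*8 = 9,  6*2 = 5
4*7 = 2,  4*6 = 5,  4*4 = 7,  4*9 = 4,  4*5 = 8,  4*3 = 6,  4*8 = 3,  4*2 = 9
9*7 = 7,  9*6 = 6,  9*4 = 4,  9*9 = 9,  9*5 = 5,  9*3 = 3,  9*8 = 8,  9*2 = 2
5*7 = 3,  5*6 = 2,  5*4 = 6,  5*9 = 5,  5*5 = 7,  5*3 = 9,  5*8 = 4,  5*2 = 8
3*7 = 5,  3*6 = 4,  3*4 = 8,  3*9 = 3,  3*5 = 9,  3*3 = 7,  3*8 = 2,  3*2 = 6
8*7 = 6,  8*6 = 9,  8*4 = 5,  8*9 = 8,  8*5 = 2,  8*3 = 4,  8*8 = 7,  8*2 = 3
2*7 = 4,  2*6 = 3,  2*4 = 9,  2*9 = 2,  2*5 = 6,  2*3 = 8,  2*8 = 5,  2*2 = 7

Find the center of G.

{7, 9}

An element z is central iff its row equals its column in the table.
For 8: 8 * 2 = 3 ≠ 5 = 2 * 8, so 8 ∉ Z.
Checking each element this way leaves Z(G) = {7, 9}.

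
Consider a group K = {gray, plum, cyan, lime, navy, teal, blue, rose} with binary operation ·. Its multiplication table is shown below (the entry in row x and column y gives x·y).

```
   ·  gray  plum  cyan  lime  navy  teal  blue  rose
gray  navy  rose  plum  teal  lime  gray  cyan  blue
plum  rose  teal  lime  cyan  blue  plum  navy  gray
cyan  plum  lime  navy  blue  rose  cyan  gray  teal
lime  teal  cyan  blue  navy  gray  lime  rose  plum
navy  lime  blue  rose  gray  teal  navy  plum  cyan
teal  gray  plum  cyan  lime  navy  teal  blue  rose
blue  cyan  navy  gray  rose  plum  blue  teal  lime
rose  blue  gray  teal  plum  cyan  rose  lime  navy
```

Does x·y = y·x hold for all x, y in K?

Check whether the table is symmetric across its main diagonal.
Every entry (row x, col y) equals the entry (row y, col x), so K is abelian.

Yes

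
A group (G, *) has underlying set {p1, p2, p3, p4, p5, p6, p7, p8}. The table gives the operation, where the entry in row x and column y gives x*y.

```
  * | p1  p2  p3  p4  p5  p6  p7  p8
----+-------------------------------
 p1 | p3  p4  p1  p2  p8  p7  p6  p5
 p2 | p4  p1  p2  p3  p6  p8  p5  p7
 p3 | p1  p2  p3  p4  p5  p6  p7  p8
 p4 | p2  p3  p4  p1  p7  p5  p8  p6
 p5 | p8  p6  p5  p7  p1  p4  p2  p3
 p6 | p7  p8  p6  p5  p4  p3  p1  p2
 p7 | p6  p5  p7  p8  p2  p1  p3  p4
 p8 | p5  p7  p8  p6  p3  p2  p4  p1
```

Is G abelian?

Check whether the table is symmetric across its main diagonal.
Every entry (row x, col y) equals the entry (row y, col x), so G is abelian.

Yes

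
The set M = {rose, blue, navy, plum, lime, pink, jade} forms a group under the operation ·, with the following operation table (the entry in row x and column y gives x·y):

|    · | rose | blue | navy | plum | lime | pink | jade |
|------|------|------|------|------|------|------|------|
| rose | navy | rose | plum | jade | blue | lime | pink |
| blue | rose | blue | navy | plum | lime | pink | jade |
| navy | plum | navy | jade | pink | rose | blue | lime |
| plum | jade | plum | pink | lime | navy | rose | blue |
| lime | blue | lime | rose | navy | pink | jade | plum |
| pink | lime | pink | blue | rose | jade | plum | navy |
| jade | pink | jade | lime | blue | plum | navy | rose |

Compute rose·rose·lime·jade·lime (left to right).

jade

rose·rose = navy
navy·lime = rose
rose·jade = pink
pink·lime = jade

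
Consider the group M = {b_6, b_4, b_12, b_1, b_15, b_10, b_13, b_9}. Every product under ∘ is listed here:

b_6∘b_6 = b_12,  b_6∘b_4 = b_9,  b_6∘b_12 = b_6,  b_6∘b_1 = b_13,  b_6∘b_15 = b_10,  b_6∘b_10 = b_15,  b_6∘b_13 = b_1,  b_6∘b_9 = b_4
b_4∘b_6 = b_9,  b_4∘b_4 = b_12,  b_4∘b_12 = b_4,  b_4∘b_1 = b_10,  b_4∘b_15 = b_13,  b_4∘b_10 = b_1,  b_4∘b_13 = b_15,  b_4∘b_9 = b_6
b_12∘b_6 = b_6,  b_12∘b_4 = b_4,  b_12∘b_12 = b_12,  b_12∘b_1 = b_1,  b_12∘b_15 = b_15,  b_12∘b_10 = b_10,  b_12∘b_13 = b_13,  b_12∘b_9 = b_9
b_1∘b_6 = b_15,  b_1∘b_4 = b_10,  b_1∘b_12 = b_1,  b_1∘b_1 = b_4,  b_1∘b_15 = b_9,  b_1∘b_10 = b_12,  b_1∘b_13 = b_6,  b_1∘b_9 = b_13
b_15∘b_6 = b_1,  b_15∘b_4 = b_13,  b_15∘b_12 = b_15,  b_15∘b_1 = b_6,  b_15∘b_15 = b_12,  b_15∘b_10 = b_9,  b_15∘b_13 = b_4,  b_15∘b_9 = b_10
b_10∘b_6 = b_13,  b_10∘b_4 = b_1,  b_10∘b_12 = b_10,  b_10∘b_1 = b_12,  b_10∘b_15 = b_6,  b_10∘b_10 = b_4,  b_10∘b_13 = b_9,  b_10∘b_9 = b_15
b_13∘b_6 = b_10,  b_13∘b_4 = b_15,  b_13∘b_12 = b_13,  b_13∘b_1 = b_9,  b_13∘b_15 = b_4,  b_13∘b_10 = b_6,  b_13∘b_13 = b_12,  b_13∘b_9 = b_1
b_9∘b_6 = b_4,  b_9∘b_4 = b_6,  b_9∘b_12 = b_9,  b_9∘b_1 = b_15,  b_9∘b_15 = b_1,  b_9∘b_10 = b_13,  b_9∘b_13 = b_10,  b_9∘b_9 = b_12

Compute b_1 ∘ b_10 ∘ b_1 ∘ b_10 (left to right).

b_12

b_1 ∘ b_10 = b_12
b_12 ∘ b_1 = b_1
b_1 ∘ b_10 = b_12
(Structurally, M here is isomorphic to the dihedral group D_4.)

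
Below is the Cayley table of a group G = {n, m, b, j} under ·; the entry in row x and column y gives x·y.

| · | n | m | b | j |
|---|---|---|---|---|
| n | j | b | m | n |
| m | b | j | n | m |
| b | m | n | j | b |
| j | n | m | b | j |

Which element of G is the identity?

The identity e satisfies e·x = x for all x, so its row in the table reproduces the column headers.
Row j reads: n, m, b, j — exactly the header order. So j is the identity.

j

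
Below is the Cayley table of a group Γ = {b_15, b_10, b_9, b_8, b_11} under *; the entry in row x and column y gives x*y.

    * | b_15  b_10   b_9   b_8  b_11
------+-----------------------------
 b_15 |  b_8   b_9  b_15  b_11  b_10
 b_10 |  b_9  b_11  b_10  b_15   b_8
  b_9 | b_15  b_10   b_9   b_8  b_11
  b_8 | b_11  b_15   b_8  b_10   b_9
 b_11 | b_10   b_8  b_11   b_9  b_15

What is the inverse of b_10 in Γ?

First locate the identity: row b_9 matches the header, so b_9 is the identity.
Scan row b_10 for b_9: b_10*b_15 = b_9. Hence b_10^(-1) = b_15.
(Structurally, Γ here is isomorphic to the cyclic group Z_5.)

b_15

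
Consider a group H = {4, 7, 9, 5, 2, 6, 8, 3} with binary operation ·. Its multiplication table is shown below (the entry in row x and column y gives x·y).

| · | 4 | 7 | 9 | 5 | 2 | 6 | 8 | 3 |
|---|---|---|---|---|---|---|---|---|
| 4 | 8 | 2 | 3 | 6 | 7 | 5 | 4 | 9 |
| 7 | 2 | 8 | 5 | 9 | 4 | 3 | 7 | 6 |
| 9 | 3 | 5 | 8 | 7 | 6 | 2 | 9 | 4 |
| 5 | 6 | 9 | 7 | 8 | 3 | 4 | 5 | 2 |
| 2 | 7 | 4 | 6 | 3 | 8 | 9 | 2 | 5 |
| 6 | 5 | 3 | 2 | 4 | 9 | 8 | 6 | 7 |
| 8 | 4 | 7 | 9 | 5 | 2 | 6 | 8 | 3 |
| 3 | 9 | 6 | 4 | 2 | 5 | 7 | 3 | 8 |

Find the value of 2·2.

Read row 2, column 2: 2·2 = 8.

8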